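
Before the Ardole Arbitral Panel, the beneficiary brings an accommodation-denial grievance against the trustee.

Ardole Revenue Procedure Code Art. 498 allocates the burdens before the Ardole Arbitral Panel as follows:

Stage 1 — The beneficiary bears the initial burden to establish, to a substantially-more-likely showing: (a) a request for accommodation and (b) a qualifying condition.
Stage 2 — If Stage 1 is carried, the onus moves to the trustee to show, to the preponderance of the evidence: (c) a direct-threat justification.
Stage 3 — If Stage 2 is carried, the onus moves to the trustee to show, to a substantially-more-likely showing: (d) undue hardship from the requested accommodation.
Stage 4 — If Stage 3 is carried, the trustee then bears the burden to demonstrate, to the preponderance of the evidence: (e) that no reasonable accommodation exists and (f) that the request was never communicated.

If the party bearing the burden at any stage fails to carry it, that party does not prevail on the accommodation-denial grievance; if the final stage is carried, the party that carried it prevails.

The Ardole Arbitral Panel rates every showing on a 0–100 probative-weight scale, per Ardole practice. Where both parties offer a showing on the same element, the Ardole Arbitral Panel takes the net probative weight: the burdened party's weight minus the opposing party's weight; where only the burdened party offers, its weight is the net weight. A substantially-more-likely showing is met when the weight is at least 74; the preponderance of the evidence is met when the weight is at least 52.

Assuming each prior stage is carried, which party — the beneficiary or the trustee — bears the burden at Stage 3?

trustee

Stage 3's rule assigns the burden to the trustee (to a substantially-more-likely showing).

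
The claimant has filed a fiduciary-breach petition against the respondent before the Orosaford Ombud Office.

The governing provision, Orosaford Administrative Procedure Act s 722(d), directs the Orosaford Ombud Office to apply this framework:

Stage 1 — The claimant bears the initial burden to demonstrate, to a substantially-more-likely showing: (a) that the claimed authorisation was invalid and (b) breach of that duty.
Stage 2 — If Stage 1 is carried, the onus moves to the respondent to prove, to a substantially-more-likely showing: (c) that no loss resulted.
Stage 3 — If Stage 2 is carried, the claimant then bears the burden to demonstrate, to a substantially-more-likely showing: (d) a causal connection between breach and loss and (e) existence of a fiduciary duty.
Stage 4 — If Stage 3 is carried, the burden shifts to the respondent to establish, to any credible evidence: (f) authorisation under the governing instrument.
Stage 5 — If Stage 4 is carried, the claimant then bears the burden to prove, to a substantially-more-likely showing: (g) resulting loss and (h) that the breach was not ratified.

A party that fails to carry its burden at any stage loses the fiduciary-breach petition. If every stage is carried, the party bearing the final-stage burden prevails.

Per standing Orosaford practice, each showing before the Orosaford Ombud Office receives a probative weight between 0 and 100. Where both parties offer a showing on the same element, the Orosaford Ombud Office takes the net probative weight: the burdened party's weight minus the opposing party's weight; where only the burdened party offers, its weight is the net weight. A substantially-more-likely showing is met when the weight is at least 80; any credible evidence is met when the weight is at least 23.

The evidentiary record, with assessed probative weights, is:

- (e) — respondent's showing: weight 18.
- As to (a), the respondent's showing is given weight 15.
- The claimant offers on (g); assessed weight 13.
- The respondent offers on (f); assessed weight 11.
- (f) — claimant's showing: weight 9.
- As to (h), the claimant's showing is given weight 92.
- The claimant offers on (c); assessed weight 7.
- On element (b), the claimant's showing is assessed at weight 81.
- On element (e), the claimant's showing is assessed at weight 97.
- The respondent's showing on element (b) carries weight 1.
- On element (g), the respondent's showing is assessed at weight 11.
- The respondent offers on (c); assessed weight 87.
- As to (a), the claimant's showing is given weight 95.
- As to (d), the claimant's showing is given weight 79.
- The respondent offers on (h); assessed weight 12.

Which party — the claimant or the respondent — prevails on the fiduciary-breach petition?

Stage 1 (claimant, a substantially-more-likely showing, weight is at least 80): (a) net 95−15=80 ≥ 80 — meets; (b) net 81−1=80 ≥ 80 — meets.
  The claimant carries Stage 1; the respondent now bears the burden.
Stage 2 (respondent, a substantially-more-likely showing, weight is at least 80): (c) net 87−7=80 ≥ 80 — meets.
  Stage 2 carried; the burden shifts to the claimant.
Stage 3 (claimant, a substantially-more-likely showing, weight is at least 80): (d) 79 < 80 — fails; (e) net 97−18=79 < 80 — fails.
  Not every element is met, so the claimant fails to carry Stage 3.
The respondent prevails.

respondent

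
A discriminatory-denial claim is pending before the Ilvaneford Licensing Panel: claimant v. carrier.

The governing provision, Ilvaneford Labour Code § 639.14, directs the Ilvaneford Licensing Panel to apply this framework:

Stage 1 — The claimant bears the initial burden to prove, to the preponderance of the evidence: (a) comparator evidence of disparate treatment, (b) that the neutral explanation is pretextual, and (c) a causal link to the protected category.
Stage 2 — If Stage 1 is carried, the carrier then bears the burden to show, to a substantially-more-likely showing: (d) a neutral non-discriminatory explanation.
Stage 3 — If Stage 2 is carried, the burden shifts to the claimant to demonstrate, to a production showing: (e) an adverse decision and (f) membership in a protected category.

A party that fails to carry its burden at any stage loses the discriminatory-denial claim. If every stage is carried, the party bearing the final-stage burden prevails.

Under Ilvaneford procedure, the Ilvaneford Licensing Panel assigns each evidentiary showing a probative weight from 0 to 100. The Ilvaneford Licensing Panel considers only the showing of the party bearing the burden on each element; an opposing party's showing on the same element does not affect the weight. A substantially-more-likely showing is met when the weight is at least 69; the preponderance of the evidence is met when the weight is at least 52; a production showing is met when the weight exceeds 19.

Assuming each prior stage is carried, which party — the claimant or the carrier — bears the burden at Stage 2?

carrier

Stage 2's rule assigns the burden to the carrier (to a substantially-more-likely showing).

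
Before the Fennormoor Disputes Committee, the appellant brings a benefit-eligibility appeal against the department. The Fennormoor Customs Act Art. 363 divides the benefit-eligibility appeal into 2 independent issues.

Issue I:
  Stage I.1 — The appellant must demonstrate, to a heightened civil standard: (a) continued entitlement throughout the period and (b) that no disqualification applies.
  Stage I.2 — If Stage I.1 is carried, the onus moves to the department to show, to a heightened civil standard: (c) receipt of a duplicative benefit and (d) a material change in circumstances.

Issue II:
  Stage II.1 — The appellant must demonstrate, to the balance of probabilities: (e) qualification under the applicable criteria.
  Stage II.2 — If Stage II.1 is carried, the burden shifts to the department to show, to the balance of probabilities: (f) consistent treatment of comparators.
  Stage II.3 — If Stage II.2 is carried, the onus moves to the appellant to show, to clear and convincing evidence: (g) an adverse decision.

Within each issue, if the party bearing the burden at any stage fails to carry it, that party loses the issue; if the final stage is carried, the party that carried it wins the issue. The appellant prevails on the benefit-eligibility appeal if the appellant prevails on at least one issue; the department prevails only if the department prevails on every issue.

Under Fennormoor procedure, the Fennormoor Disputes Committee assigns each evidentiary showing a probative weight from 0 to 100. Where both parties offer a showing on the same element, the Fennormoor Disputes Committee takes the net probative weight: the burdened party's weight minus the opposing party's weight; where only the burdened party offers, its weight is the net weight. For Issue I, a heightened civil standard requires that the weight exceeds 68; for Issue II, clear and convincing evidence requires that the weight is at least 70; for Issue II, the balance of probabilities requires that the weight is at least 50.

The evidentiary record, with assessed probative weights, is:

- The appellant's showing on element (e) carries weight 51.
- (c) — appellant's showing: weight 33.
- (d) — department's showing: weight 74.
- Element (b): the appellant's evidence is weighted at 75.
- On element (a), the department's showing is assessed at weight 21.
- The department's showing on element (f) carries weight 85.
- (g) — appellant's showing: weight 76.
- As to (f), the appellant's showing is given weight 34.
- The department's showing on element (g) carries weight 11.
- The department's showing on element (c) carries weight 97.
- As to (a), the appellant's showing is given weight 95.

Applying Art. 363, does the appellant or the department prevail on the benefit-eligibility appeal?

— Issue I —
Stage I.1 — burden on appellant; standard: a heightened civil standard (weight exceeds 68).
    (a): 95 − 21 = 74 > 68 [met]
    (b): 75 > 68 [met]
  Stage I.1 is satisfied; the onus moves to the department.
Stage I.2 — burden on department; standard: a heightened civil standard (weight exceeds 68).
    (c): 97 − 33 = 64 ≤ 68 [not met]
    (d): 74 > 68 [met]
  Not every element is met, so the department fails to carry Stage I.2.
The appellant prevails on this issue.
— Issue II —
At Stage II.1 the appellant must meet the balance of probabilities (weight is at least 50): on (e) the weight is 51, which does reach 50, so (e) meets the standard.
  All elements met. The burden passes to the department.
At Stage II.2 the department must meet the balance of probabilities (weight is at least 50): on (f) the weight is 85 less the opposing 34 gives net 51, ≥ 50, so (f) meets the standard.
  All elements met. The burden passes to the appellant.
At Stage II.3 the appellant must meet clear and convincing evidence (weight is at least 70): on (g) the weight is 76 less the opposing 11 gives net 65, which does not reach 70, so (g) does not meet the standard.
  The appellant does not carry Stage II.3.
The department prevails on this issue.
Per-issue: Issue I → appellant; Issue II → department. The appellant must prevail on at least one issue; overall, the appellant prevails.

appellant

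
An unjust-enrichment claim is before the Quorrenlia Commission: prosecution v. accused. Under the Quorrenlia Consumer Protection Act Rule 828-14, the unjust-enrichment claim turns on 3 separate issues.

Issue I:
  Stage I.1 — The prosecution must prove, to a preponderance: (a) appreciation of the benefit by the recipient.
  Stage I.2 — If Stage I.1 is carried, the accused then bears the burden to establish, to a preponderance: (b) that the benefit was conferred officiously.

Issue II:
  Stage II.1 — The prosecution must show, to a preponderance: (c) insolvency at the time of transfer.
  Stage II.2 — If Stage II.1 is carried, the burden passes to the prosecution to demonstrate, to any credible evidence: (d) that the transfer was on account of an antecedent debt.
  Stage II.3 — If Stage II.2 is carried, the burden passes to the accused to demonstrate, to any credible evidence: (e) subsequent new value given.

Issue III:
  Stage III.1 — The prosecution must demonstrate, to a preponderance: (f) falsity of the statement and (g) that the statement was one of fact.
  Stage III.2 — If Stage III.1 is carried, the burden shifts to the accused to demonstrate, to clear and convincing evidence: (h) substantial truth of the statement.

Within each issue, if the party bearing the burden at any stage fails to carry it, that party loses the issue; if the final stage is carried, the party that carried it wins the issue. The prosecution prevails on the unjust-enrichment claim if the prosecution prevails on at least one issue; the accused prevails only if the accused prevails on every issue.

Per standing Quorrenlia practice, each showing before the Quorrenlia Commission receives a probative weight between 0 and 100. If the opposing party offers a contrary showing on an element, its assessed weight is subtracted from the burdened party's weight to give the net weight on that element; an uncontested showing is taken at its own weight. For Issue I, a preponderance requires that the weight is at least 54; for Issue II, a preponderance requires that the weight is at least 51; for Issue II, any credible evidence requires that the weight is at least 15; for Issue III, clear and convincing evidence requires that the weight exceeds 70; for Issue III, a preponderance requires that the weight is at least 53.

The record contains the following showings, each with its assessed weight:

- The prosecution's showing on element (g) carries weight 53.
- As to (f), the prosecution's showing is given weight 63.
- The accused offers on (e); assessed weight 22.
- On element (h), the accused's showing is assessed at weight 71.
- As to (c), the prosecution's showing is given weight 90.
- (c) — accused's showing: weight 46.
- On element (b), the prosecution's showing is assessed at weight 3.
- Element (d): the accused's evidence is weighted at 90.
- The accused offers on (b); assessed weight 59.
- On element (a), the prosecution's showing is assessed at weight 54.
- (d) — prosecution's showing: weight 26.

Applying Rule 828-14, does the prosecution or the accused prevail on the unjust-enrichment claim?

accused

— Issue I —
Stage I.1 — burden on prosecution; standard: a preponderance (weight is at least 54).
    (a): 54 ≥ 54 [met]
  Stage I.1 carried; the burden shifts to the accused.
Stage I.2 — burden on accused; standard: a preponderance (weight is at least 54).
    (b): 59 − 3 = 56 ≥ 54 [met]
  All elements met at the final stage.
Every stage carried; the accused prevails on this issue.
— Issue II —
Stage II.1 — burden on prosecution; standard: a preponderance (weight is at least 51).
    (c): 90 − 46 = 44 < 51 [not met]
  Not every element is met, so the prosecution fails to carry Stage II.1.
So the accused prevails on this issue.
— Issue III —
Stage III.1 — burden on prosecution; standard: a preponderance (weight is at least 53).
    (f): 63 ≥ 53 [met]
    (g): 53 ≥ 53 [met]
  All elements met. The burden passes to the accused.
Stage III.2 — burden on accused; standard: clear and convincing evidence (weight exceeds 70).
    (h): 71 > 70 [met]
  All elements met at the final stage.
Every stage carried; the accused prevails on this issue.
Per-issue: Issue I → accused; Issue II → accused; Issue III → accused. The prosecution must prevail on at least one issue; overall, the accused prevails.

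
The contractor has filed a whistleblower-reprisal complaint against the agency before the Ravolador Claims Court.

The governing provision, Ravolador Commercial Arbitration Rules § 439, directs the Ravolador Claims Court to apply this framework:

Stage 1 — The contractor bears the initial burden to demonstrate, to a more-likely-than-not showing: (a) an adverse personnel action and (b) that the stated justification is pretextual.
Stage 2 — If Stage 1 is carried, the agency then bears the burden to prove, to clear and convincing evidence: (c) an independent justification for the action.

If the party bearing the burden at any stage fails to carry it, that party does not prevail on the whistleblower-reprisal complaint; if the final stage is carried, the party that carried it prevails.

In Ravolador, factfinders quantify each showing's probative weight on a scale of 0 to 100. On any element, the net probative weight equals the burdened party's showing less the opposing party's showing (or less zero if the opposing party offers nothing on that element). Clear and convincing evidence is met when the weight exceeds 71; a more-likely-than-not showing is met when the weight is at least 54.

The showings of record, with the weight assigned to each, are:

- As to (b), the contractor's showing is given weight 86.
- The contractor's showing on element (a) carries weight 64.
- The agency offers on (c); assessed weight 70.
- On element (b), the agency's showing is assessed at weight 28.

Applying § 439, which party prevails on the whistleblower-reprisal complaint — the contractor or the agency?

At Stage 1 the contractor must meet a more-likely-than-not showing (weight is at least 54): on (a) the weight is 64, which does reach 54, so (a) meets the standard; on (b) the weight is 86 less the opposing 28 gives net 58, which does reach 54, so (b) meets the standard.
  Stage 1 carried; the burden shifts to the agency.
At Stage 2 the agency must meet clear and convincing evidence (weight exceeds 71): on (c) the weight is 70, which does not exceed 71, so (c) does not meet the standard.
  Stage 2 not carried; the agency fails its burden.
The analysis ends at Stage 2; the contractor prevails.

contractor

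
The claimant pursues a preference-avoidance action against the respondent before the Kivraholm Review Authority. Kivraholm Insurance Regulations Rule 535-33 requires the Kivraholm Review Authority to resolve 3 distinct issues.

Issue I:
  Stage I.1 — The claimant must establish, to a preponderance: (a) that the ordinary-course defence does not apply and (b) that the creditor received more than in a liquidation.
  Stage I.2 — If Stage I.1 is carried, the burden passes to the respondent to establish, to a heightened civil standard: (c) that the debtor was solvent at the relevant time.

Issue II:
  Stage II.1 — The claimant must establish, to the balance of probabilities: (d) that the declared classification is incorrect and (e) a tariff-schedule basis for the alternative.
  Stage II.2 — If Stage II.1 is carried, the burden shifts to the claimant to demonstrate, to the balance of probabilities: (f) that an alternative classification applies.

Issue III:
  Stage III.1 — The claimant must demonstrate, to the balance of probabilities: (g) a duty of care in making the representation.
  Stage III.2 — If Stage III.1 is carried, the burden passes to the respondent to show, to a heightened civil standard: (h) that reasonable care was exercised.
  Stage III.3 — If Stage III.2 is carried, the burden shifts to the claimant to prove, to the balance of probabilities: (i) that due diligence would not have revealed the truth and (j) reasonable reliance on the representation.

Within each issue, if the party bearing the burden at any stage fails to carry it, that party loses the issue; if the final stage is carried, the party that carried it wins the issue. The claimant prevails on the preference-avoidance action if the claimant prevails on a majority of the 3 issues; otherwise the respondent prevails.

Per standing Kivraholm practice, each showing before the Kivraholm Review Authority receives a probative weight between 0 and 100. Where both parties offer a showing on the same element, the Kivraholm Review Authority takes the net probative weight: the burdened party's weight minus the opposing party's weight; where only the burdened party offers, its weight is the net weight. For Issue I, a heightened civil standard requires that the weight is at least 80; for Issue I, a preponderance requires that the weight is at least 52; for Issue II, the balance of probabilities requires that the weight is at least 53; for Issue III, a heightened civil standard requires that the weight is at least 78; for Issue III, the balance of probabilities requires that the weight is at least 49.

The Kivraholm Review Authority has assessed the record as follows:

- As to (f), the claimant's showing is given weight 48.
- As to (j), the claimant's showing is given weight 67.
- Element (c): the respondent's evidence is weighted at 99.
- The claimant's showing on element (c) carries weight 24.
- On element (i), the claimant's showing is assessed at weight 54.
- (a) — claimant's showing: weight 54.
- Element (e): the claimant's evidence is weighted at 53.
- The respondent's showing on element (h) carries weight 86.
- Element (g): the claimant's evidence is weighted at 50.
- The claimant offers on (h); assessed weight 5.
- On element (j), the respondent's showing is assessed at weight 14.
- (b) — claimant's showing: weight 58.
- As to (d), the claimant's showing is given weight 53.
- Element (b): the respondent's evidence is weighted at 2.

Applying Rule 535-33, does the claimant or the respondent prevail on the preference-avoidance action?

— Issue I —
Stage I.1 (claimant, a preponderance, weight is at least 52): (a) 54 ≥ 52 — meets; (b) net 58−2=56 ≥ 52 — meets.
  Stage I.1 carried; the burden shifts to the respondent.
Stage I.2 (respondent, a heightened civil standard, weight is at least 80): (c) net 99−24=75 < 80 — fails.
  The respondent does not carry Stage I.2.
So the claimant prevails on this issue.
— Issue II —
At Stage II.1 the claimant must meet the balance of probabilities (weight is at least 53): on (d) the weight is 53, which does reach 53, so (d) meets the standard; on (e) the weight is 53, ≥ 53, so (e) meets the standard.
  Stage II.1 carried; the burden remains with the claimant.
At Stage II.2 the claimant must meet the balance of probabilities (weight is at least 53): on (f) the weight is 48, < 53, so (f) does not meet the standard.
  The claimant does not carry Stage II.2.
The respondent prevails on this issue.
— Issue III —
At Stage III.1 the claimant must meet the balance of probabilities (weight is at least 49): on (g) the weight is 50, ≥ 49, so (g) meets the standard.
  Stage III.1 is satisfied; the onus moves to the respondent.
At Stage III.2 the respondent must meet a heightened civil standard (weight is at least 78): on (h) the weight is 86 less the opposing 5 gives net 81, ≥ 78, so (h) meets the standard.
  Stage III.2 carried; the burden shifts to the claimant.
At Stage III.3 the claimant must meet the balance of probabilities (weight is at least 49): on (i) the weight is 54, which does reach 49, so (i) meets the standard; on (j) the weight is 67 less the opposing 14 gives net 53, ≥ 49, so (j) meets the standard.
  The claimant carries the last stage.
All stages carried — the claimant prevails on this issue.
Per-issue: Issue I → claimant; Issue II → respondent; Issue III → claimant. The claimant must prevail on a majority of issues; overall, the claimant prevails.

claimant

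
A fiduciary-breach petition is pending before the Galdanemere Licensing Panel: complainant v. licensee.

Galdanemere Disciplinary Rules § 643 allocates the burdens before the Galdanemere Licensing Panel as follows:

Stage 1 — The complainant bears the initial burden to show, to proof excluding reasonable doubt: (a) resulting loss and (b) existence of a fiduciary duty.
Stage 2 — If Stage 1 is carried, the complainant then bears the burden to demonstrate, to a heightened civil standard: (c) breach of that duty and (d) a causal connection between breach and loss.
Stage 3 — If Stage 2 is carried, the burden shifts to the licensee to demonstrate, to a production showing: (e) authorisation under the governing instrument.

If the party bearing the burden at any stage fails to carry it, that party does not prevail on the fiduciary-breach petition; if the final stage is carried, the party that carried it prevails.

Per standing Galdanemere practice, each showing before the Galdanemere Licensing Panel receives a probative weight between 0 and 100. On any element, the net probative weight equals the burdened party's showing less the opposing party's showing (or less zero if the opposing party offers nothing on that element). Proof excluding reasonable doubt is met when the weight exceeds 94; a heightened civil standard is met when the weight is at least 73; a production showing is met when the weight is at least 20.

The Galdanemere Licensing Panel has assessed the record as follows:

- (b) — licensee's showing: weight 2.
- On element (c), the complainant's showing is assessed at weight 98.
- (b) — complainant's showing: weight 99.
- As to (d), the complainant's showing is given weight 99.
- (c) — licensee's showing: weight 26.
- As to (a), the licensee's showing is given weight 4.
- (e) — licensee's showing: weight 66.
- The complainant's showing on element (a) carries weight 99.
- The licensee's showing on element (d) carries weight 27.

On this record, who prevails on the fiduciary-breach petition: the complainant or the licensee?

licensee

At Stage 1 the complainant must meet proof excluding reasonable doubt (weight exceeds 94): on (a) the weight is 99 less the opposing 4 gives net 95, which does exceed 94, so (a) meets the standard; on (b) the weight is 99 less the opposing 2 gives net 97, which does exceed 94, so (b) meets the standard.
  Stage 1 carried; the burden remains with the complainant.
At Stage 2 the complainant must meet a heightened civil standard (weight is at least 73): on (c) the weight is 98 less the opposing 26 gives net 72, < 73, so (c) does not meet the standard; on (d) the weight is 99 less the opposing 27 gives net 72, which does not reach 73, so (d) does not meet the standard.
  Not every element is met, so the complainant fails to carry Stage 2.
So the licensee prevails.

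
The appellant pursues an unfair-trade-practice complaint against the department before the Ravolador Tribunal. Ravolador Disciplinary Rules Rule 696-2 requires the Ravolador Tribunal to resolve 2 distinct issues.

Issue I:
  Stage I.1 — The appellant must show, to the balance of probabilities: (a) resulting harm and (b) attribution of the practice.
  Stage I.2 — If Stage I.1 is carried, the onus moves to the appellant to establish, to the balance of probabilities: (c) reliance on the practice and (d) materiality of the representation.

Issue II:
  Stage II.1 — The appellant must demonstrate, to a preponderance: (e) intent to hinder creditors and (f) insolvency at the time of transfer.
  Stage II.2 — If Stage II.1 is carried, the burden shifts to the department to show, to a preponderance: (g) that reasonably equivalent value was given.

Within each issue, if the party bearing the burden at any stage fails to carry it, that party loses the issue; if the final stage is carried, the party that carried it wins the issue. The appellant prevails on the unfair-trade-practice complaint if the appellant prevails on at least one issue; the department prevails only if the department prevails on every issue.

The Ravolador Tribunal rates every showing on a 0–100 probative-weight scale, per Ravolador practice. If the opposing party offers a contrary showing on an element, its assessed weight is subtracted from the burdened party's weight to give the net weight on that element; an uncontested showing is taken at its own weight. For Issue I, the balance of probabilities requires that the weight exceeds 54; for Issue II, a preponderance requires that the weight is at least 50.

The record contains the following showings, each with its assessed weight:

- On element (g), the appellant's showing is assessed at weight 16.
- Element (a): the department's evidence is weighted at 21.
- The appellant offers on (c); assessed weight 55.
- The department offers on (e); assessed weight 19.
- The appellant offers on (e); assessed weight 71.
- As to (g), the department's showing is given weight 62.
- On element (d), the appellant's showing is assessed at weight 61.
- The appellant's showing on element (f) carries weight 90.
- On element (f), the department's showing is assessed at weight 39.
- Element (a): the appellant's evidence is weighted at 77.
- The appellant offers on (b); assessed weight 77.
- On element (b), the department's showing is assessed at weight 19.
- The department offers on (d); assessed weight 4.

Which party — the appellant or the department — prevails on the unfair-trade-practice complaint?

appellant

— Issue I —
Stage I.1 (appellant, the balance of probabilities, weight exceeds 54): (a) net 77−21=56 > 54 — meets; (b) net 77−19=58 > 54 — meets.
  Stage I.1 carried; the burden remains with the appellant.
Stage I.2 (appellant, the balance of probabilities, weight exceeds 54): (c) 55 > 54 — meets; (d) net 61−4=57 > 54 — meets.
  All elements met at the final stage.
With every stage satisfied, the appellant prevails on this issue.
— Issue II —
Stage II.1 (appellant, a preponderance, weight is at least 50): (e) net 71−19=52 ≥ 50 — meets; (f) net 90−39=51 ≥ 50 — meets.
  Stage II.1 carried; the burden shifts to the department.
Stage II.2 (department, a preponderance, weight is at least 50): (g) net 62−16=46 < 50 — fails.
  Stage II.2 not carried; the department fails its burden.
The analysis ends at Stage II.2; the appellant prevails on this issue.
Per-issue: Issue I → appellant; Issue II → appellant. The appellant must prevail on at least one issue; overall, the appellant prevails.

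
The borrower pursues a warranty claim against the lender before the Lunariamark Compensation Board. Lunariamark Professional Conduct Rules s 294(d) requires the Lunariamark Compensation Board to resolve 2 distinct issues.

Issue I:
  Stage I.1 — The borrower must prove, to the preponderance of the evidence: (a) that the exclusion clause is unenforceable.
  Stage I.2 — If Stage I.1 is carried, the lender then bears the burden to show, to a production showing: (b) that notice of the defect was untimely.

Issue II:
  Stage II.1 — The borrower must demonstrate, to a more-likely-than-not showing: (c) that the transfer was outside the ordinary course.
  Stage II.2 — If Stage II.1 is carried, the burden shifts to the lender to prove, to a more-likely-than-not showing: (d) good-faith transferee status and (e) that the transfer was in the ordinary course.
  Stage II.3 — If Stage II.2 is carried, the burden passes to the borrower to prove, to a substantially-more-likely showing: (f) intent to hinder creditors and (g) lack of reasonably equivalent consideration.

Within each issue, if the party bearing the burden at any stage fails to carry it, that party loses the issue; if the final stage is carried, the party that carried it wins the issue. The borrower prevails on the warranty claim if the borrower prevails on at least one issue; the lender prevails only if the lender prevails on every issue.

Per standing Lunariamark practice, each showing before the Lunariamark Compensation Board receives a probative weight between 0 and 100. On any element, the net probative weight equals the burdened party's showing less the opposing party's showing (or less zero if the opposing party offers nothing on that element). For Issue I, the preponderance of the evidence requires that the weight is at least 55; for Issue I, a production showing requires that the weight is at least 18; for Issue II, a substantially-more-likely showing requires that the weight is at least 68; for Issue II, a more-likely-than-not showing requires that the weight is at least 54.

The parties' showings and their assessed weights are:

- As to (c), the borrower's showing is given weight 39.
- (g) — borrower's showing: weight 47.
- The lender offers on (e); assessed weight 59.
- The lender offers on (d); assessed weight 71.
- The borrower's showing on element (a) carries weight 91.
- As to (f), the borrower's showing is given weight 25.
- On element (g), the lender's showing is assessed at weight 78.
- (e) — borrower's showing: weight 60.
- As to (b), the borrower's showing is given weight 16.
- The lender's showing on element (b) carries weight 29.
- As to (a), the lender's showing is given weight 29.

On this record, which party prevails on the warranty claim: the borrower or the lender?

borrower

— Issue I —
Stage I.1 — burden on borrower; standard: the preponderance of the evidence (weight is at least 55).
    (a): 91 − 29 = 62 ≥ 55 [met]
  The borrower carries Stage I.1; the lender now bears the burden.
Stage I.2 — burden on lender; standard: a production showing (weight is at least 18).
    (b): 29 − 16 = 13 < 18 [not met]
  Not every element is met, so the lender fails to carry Stage I.2.
The analysis ends at Stage I.2; the borrower prevails on this issue.
— Issue II —
Stage II.1 — burden on borrower; standard: a more-likely-than-not showing (weight is at least 54).
    (c): 39 < 54 [not met]
  The borrower does not carry Stage II.1.
The analysis ends at Stage II.1; the lender prevails on this issue.
Per-issue: Issue I → borrower; Issue II → lender. The borrower must prevail on at least one issue; overall, the borrower prevails.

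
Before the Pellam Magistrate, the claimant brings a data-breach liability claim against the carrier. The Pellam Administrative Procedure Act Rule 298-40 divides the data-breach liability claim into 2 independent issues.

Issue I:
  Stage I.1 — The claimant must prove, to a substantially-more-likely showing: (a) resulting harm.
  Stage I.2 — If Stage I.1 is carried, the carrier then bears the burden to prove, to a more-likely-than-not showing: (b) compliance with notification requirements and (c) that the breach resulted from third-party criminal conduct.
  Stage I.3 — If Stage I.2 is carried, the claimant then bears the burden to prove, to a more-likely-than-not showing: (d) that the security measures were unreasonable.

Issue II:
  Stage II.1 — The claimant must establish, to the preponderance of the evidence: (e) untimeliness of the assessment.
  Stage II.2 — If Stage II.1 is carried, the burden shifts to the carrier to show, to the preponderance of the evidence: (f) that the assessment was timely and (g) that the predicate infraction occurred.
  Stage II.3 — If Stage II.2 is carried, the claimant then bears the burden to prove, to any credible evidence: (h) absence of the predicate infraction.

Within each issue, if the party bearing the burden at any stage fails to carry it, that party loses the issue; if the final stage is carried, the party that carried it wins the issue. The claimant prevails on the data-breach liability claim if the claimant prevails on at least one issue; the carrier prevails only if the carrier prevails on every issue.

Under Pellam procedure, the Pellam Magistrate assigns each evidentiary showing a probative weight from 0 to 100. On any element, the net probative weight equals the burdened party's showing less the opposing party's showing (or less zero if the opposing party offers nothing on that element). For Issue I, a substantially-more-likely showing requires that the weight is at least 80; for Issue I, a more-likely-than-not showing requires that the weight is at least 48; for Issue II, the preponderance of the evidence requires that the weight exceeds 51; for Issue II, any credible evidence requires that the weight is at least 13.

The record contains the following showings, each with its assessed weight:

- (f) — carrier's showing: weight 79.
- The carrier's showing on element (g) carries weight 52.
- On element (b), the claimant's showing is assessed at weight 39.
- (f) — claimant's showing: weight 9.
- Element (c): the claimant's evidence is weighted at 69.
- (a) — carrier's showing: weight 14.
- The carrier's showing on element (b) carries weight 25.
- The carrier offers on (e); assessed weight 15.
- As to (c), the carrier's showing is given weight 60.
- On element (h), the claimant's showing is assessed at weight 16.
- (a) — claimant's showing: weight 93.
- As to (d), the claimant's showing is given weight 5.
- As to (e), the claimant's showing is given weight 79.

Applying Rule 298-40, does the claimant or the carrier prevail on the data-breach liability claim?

— Issue I —
At Stage I.1 the claimant must meet a substantially-more-likely showing (weight is at least 80): on (a) the weight is 93 less the opposing 14 gives net 79, < 80, so (a) does not meet the standard.
  Not every element is met, so the claimant fails to carry Stage I.1.
So the carrier prevails on this issue.
— Issue II —
Stage II.1 — burden on claimant; standard: the preponderance of the evidence (weight exceeds 51).
    (e): 79 − 15 = 64 > 51 [met]
  The claimant carries Stage II.1; the carrier now bears the burden.
Stage II.2 — burden on carrier; standard: the preponderance of the evidence (weight exceeds 51).
    (f): 79 − 9 = 70 > 51 [met]
    (g): 52 > 51 [met]
  Stage II.2 carried; the burden shifts to the claimant.
Stage II.3 — burden on claimant; standard: any credible evidence (weight is at least 13).
    (h): 16 ≥ 13 [met]
  The claimant carries the last stage.
With every stage satisfied, the claimant prevails on this issue.
Per-issue: Issue I → carrier; Issue II → claimant. The claimant must prevail on at least one issue; overall, the claimant prevails.

claimant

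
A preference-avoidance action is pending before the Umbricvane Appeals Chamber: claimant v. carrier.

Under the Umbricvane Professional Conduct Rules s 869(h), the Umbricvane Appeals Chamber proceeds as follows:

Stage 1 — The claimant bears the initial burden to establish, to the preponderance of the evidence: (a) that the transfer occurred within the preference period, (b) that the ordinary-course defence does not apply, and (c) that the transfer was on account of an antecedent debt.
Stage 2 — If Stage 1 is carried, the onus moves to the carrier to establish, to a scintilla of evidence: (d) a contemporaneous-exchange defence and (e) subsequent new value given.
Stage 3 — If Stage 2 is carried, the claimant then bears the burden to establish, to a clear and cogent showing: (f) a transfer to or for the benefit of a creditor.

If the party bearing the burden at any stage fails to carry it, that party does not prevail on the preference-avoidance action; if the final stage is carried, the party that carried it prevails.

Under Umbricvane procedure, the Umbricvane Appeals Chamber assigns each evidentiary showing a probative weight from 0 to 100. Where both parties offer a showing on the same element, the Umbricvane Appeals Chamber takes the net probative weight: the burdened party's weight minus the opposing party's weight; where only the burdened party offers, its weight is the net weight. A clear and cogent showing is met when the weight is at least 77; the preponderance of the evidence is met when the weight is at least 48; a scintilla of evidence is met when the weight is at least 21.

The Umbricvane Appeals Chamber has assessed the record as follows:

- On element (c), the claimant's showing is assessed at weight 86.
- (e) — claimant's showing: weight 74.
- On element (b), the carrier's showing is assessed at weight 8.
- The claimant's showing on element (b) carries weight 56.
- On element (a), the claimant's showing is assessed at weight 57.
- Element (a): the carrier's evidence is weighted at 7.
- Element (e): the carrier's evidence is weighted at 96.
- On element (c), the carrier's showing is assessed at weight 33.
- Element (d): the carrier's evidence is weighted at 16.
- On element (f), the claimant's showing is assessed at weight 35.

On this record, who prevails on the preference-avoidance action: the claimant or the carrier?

claimant

Stage 1 — burden on claimant; standard: the preponderance of the evidence (weight is at least 48).
    (a): 57 − 7 = 50 ≥ 48 [met]
    (b): 56 − 8 = 48 ≥ 48 [met]
    (c): 86 − 33 = 53 ≥ 48 [met]
  Stage 1 is satisfied; the onus moves to the carrier.
Stage 2 — burden on carrier; standard: a scintilla of evidence (weight is at least 21).
    (d): 16 < 21 [not met]
    (e): 96 − 74 = 22 ≥ 21 [met]
  Stage 2 not carried; the carrier fails its burden.
The analysis ends at Stage 2; the claimant prevails.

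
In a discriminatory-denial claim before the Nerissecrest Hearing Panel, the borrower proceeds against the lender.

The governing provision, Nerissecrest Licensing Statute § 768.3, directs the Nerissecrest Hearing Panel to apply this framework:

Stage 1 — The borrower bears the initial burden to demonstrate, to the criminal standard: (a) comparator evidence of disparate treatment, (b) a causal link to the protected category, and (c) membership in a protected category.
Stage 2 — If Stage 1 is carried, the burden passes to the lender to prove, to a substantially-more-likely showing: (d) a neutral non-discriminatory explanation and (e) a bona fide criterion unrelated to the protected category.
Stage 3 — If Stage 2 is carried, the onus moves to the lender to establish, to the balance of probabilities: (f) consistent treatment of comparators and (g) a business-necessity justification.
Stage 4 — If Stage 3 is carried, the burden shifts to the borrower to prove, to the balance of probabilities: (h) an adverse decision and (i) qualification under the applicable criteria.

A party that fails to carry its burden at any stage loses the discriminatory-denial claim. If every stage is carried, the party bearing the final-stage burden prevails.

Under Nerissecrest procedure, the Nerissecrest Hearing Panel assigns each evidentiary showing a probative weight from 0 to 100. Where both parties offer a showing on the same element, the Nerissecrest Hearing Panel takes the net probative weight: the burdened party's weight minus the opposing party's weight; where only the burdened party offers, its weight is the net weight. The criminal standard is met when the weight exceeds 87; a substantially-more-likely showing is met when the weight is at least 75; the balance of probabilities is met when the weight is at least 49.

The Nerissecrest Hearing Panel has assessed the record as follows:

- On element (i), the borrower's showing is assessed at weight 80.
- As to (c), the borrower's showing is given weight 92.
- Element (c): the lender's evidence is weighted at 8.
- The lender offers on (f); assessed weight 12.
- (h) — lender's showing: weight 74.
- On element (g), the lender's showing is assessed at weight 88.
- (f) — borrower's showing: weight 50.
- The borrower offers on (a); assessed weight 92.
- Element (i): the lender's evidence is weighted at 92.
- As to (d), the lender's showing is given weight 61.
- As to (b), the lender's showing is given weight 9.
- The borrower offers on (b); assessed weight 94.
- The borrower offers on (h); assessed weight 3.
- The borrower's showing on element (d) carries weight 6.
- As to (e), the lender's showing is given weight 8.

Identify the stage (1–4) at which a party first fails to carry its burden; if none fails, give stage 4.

Stage 1 (borrower, the criminal standard, weight exceeds 87): (a) 92 > 87 — meets; (b) net 94−9=85 ≤ 87 — fails; (c) net 92−8=84 ≤ 87 — fails.
  Not every element is met, so the borrower fails to carry Stage 1.
The lender prevails.

stage 1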